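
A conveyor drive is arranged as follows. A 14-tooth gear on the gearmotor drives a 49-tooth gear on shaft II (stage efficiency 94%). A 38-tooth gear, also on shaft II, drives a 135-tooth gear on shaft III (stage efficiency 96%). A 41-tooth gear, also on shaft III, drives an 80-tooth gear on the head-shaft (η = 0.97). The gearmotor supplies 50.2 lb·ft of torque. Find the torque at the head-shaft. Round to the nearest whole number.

1066 lb·ft

After the gear mesh (49/14): 50.2 × 3.5 × 0.94 = 165.16 lb·ft
After the gear mesh (135/38): 165.16 × 3.5526 × 0.96 = 563.28 lb·ft
After the gear mesh (80/41): 563.28 × 1.9512 × 0.97 = 1066.1 lb·ft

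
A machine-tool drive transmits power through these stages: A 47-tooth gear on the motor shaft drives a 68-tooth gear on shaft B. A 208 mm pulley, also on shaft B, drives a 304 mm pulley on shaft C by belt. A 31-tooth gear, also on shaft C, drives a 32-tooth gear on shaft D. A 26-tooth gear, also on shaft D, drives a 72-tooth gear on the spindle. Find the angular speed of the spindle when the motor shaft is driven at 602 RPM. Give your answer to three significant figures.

Gear mesh: ratio = 68/47 = 1.4468, so shaft B turns at 602 / 1.4468 = 416.09 RPM.
Belt: ratio = 304/208 = 1.4615, so shaft C turns at 416.09 / 1.4615 = 284.69 RPM.
Gear mesh: ratio = 32/31 = 1.0323, so shaft D turns at 284.69 / 1.0323 = 275.8 RPM.
Gear mesh: ratio = 72/26 = 2.7692, so the spindle turns at 275.8 / 2.7692 = 99.593 RPM.

99.6 RPM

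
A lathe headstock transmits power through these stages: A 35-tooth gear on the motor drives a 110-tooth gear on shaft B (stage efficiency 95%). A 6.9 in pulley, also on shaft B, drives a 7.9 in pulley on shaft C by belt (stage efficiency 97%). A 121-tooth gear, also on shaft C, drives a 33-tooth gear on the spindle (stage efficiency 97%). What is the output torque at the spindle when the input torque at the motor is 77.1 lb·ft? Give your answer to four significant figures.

gear mesh 110/35 = 3.1429 → τ = 77.1·3.1429·0.95 = 230.2 lb·ft
belt 7.9/6.9 = 1.1449 → τ = 230.2·1.1449·0.97 = 255.65 lb·ft
gear mesh 33/121 = 0.27273 → τ = 255.65·0.27273·0.97 = 67.632 lb·ft

67.63 lb·ft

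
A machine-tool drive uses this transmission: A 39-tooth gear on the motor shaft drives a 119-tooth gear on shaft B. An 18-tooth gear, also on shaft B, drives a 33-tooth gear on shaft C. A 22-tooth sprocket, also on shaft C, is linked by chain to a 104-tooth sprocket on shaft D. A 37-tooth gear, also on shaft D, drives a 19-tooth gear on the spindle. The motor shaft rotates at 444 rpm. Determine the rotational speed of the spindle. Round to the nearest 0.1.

32.7 rpm

gear mesh 119/39 = 3.0513 → 444/3.0513 = 145.51 rpm
gear mesh 33/18 = 1.8333 → 145.51/1.8333 = 79.371 rpm
chain 104/22 = 4.7273 → 79.371/4.7273 = 16.79 rpm
gear mesh 19/37 = 0.51351 → 16.79/0.51351 = 32.696 rpm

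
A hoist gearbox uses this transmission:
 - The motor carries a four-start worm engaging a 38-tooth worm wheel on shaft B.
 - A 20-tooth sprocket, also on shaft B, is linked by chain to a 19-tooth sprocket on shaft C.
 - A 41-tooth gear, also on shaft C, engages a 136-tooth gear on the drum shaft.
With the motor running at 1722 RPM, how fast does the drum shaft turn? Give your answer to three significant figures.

57.5 RPM

the motor → shaft B (worm, 38/4): 1722 ÷ 9.5 = 181.26 RPM
shaft B → shaft C (chain, 19/20): 181.26 ÷ 0.95 = 190.8 RPM
shaft C → the drum shaft (gear mesh, 136/41): 190.8 ÷ 3.3171 = 57.522 RPM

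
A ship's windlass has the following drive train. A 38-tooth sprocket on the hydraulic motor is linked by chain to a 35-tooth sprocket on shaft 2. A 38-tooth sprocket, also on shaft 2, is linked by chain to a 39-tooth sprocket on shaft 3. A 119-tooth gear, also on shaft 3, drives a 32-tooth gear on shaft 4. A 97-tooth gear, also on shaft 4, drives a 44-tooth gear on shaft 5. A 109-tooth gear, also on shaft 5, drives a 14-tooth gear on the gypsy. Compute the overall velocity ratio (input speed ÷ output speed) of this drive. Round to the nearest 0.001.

Each stage contributes driven/driver: chain 35/38 = 0.92105, chain 39/38 = 1.0263, gear mesh 32/119 = 0.26891, gear mesh 44/97 = 0.45361, gear mesh 14/109 = 0.12844.
Overall: 0.92105 × 1.0263 × 0.26891 × 0.45361 × 0.12844 = 0.01481.

0.015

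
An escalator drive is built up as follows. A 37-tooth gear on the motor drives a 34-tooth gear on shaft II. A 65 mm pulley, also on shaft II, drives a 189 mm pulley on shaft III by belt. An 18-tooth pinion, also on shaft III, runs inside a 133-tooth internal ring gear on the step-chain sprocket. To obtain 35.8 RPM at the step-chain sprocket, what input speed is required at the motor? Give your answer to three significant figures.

707 RPM

Overall ratio R = 0.91892 × 2.9077 × 7.3889 = 19.743.
Required input speed = output speed × R = 35.8 × 19.743 = 706.79 RPM.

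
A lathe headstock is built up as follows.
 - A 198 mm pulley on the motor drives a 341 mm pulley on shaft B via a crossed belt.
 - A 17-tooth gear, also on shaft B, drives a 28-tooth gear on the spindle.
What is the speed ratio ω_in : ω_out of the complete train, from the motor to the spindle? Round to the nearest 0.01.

Each stage contributes driven/driver: belt 341/198 = 1.7222, gear mesh 28/17 = 1.6471.
Overall: 1.7222 × 1.6471 = 2.8366.

2.84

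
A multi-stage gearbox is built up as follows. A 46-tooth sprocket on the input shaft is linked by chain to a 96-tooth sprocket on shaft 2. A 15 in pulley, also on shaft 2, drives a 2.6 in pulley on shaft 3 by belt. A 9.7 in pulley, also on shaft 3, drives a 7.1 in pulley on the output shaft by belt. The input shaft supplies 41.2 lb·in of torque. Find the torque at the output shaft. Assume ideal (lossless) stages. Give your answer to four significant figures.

10.91 lb·in

chain 96/46 = 2.087 → τ = 41.2·2.087 = 85.983 lb·in
belt 2.6/15 = 0.17333 → τ = 85.983·0.17333 = 14.904 lb·in
belt 7.1/9.7 = 0.73196 → τ = 14.904·0.73196 = 10.909 lb·in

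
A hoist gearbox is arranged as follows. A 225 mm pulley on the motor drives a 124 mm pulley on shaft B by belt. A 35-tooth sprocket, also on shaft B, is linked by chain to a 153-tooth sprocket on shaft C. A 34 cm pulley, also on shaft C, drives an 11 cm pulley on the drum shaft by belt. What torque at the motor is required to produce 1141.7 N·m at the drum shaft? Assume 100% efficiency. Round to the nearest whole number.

Overall ratio R = 0.55111 × 4.3714 × 0.32353 = 0.77943.
Input torque = output torque / R = 1141.7 / 0.77943 = 1464.8 N·m.

1465 N·m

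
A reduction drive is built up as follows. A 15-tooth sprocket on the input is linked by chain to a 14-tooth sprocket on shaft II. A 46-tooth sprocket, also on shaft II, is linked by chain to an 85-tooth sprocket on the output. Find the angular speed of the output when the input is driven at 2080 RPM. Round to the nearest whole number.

1206 RPM

Chain: ratio = 14/15 = 0.93333, so shaft II turns at 2080 / 0.93333 = 2228.6 RPM.
Chain: ratio = 85/46 = 1.8478, so the output turns at 2228.6 / 1.8478 = 1206.1 RPM.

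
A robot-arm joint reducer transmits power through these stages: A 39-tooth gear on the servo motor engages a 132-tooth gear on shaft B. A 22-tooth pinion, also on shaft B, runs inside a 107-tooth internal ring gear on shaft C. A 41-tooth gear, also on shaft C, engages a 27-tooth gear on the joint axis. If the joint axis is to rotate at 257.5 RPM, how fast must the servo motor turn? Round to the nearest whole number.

Overall ratio R = 3.3846 × 4.8636 × 0.65854 = 10.841.
Required input speed = output speed × R = 257.5 × 10.841 = 2791.4 RPM.

2791 RPM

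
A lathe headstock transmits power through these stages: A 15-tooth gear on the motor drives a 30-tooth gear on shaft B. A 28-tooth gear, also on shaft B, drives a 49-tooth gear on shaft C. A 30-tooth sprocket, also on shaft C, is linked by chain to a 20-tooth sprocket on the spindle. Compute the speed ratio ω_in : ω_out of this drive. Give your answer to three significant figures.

2.33

Each stage contributes driven/driver: gear mesh 30/15 = 2, gear mesh 49/28 = 1.75, chain 20/30 = 0.66667.
Overall: 2 × 1.75 × 0.66667 = 2.3333.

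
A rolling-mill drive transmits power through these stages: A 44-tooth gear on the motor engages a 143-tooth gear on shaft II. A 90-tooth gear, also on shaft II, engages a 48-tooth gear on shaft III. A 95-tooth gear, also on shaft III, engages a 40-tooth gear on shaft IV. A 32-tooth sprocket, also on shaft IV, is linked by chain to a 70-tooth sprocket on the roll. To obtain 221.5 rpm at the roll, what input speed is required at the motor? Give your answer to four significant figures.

Overall ratio R = 3.25 × 0.53333 × 0.42105 × 2.1875 = 1.5965.
Required input speed = output speed × R = 221.5 × 1.5965 = 353.62 rpm.

353.6 rpm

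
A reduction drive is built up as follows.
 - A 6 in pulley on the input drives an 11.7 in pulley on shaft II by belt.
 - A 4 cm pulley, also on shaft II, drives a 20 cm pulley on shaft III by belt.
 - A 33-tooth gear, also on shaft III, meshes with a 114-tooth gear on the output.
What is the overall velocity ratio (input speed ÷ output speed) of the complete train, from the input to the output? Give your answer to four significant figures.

Each stage contributes driven/driver: belt 11.7/6 = 1.95, belt 20/4 = 5, gear mesh 114/33 = 3.4545.
Overall: 1.95 × 5 × 3.4545 = 33.682.

33.68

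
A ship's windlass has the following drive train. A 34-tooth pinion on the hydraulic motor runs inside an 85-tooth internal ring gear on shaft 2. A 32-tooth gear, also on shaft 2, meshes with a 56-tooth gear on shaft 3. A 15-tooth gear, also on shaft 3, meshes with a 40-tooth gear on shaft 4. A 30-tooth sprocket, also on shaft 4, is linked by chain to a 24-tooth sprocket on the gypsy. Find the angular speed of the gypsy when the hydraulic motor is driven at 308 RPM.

internal gear 85/34 = 2.5 → 308/2.5 = 123.2 RPM
gear mesh 56/32 = 1.75 → 123.2/1.75 = 70.4 RPM
gear mesh 40/15 = 2.6667 → 70.4/2.6667 = 26.4 RPM
chain 24/30 = 0.8 → 26.4/0.8 = 33 RPM

33 RPM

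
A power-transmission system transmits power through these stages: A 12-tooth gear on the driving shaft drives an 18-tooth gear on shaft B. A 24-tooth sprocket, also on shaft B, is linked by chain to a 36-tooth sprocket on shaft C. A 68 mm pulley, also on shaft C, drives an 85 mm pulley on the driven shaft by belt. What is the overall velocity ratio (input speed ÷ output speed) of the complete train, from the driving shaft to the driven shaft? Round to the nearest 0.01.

Each stage contributes driven/driver: gear mesh 18/12 = 1.5, chain 36/24 = 1.5, belt 85/68 = 1.25.
Overall: 1.5 × 1.5 × 1.25 = 2.8125.

2.81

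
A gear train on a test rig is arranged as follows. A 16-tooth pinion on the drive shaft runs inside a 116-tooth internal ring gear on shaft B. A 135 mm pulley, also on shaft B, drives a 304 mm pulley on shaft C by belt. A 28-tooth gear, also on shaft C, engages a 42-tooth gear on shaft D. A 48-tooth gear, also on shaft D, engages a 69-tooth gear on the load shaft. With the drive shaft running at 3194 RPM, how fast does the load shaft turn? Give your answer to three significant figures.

the drive shaft → shaft B (internal gear, 116/16): 3194 ÷ 7.25 = 440.55 RPM
shaft B → shaft C (belt, 304/135): 440.55 ÷ 2.2519 = 195.64 RPM
shaft C → shaft D (gear mesh, 42/28): 195.64 ÷ 1.5 = 130.43 RPM
shaft D → the load shaft (gear mesh, 69/48): 130.43 ÷ 1.4375 = 90.731 RPM

90.7 RPM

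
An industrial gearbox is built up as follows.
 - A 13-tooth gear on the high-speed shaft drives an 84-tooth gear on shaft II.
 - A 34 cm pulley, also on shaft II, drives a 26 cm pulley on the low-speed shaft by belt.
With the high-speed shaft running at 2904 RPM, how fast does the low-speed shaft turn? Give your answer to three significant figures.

588 RPM

gear mesh 84/13 = 6.4615 → 2904/6.4615 = 449.43 RPM
belt 26/34 = 0.76471 → 449.43/0.76471 = 587.71 RPM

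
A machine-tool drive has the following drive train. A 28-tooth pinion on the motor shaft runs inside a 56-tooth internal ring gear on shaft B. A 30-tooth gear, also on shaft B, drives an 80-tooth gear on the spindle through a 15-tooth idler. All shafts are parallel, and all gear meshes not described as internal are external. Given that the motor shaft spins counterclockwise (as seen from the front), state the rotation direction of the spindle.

counterclockwise

the motor shaft → shaft B: internal mesh, same direction → CCW.
shaft B → the spindle: driver → idler → driven is 2 external meshes, 2 reversals → CCW.
2 reversals in total — an even number — so the spindle turns the same way as the motor shaft.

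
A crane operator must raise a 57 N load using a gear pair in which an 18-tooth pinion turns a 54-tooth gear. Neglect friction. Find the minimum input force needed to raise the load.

Gear pair MA = 54/18 = 3.
Effort = load / MA = 57 / 3 = 19 N.

19 N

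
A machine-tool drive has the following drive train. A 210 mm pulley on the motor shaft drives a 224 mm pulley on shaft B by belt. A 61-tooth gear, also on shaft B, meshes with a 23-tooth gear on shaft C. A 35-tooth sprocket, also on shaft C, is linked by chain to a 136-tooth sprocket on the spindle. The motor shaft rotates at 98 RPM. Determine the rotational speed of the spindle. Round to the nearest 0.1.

62.7 RPM

Belt: ratio = 224/210 = 1.0667, so shaft B turns at 98 / 1.0667 = 91.875 RPM.
Gear mesh: ratio = 23/61 = 0.37705, so shaft C turns at 91.875 / 0.37705 = 243.67 RPM.
Chain: ratio = 136/35 = 3.8857, so the spindle turns at 243.67 / 3.8857 = 62.709 RPM.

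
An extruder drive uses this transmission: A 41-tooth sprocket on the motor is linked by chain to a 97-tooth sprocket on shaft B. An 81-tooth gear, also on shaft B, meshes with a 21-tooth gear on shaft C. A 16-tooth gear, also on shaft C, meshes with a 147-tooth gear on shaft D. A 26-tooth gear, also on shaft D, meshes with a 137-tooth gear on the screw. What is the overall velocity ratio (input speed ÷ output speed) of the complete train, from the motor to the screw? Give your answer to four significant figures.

Each stage contributes driven/driver: chain 97/41 = 2.3659, gear mesh 21/81 = 0.25926, gear mesh 147/16 = 9.1875, gear mesh 137/26 = 5.2692.
Overall: 2.3659 × 0.25926 × 9.1875 × 5.2692 = 29.694.

29.69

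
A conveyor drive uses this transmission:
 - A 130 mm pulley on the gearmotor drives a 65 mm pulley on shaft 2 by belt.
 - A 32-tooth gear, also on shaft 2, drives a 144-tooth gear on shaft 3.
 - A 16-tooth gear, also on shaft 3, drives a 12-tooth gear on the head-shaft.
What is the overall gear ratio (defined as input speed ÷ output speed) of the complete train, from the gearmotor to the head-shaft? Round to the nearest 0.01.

Each stage contributes driven/driver: belt 65/130 = 0.5, gear mesh 144/32 = 4.5, gear mesh 12/16 = 0.75.
Overall: 0.5 × 4.5 × 0.75 = 1.6875.

1.69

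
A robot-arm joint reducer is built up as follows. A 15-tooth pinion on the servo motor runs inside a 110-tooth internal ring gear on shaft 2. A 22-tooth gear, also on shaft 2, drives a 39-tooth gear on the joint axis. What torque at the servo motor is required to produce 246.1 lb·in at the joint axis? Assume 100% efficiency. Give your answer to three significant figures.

18.9 lb·in

Overall ratio R = 7.3333 × 1.7727 = 13.
Input torque = output torque / R = 246.1 / 13 = 18.931 lb·in.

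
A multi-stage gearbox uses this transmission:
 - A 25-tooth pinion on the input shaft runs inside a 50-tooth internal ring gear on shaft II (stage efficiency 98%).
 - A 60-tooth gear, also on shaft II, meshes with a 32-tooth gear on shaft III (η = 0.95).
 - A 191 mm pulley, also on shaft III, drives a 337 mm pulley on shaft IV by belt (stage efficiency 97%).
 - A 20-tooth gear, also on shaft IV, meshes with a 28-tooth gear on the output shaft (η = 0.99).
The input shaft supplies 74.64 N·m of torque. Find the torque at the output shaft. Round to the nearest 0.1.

175.8 N·m

After the internal gear (50/25): 74.64 × 2 × 0.98 = 146.29 N·m
After the gear mesh (32/60): 146.29 × 0.53333 × 0.95 = 74.122 N·m
After the belt (337/191): 74.122 × 1.7644 × 0.97 = 126.86 N·m
After the gear mesh (28/20): 126.86 × 1.4 × 0.99 = 175.83 N·m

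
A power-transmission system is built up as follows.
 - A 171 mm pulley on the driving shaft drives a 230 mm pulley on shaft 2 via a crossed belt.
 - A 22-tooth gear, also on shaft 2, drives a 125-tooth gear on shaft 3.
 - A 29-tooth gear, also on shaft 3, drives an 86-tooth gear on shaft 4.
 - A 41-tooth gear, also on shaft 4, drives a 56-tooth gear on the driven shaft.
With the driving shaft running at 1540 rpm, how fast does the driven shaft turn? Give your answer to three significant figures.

the driving shaft → shaft 2 (belt, 230/171): 1540 ÷ 1.345 = 1145 rpm
shaft 2 → shaft 3 (gear mesh, 125/22): 1145 ÷ 5.6818 = 201.51 rpm
shaft 3 → shaft 4 (gear mesh, 86/29): 201.51 ÷ 2.9655 = 67.952 rpm
shaft 4 → the driven shaft (gear mesh, 56/41): 67.952 ÷ 1.3659 = 49.75 rpm

49.8 rpm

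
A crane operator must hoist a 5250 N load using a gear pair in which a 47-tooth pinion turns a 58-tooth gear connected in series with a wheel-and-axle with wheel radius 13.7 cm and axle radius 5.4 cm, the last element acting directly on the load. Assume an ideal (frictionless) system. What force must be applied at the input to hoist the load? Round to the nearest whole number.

1677 N

Gear pair MA = 58/47 = 1.234.
Wheel-and-axle MA = R/r = 13.7/5.4 = 2.537.
Combined ideal MA = 1.234 × 2.537 = 3.1308.
Effort = load / MA = 5250 / 3.1308 = 1676.9 N.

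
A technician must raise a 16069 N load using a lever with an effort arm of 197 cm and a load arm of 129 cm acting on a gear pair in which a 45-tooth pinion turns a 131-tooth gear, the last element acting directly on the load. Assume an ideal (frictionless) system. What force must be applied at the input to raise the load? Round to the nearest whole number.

3615 N

Lever MA = effort arm / load arm = 197/129 = 1.5271.
Gear pair MA = 131/45 = 2.9111.
Combined ideal MA = 1.5271 × 2.9111 = 4.4457.
Effort = load / MA = 16069 / 4.4457 = 3614.5 N.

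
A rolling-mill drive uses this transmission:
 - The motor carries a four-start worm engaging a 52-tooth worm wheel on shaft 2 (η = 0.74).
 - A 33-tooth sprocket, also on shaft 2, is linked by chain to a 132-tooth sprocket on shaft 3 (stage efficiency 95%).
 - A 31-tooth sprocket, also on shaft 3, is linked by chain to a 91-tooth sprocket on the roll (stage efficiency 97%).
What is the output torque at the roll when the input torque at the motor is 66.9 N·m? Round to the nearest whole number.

6964 N·m

worm 52/4 = 13 → τ = 66.9·13·0.74 = 643.58 N·m
chain 132/33 = 4 → τ = 643.58·4·0.95 = 2445.6 N·m
chain 91/31 = 2.9355 → τ = 2445.6·2.9355·0.97 = 6963.6 N·m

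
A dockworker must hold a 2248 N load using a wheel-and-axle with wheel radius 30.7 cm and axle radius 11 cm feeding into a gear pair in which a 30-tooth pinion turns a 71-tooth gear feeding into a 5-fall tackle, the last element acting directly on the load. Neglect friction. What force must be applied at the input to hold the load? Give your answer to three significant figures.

68.1 N

Wheel-and-axle MA = R/r = 30.7/11 = 2.7909.
Gear pair MA = 71/30 = 2.3667.
Block-and-tackle MA = number of supporting rope parts = 5.
Combined ideal MA = 2.7909 × 2.3667 × 5 = 33.026.
Effort = load / MA = 2248 / 33.026 = 68.068 N.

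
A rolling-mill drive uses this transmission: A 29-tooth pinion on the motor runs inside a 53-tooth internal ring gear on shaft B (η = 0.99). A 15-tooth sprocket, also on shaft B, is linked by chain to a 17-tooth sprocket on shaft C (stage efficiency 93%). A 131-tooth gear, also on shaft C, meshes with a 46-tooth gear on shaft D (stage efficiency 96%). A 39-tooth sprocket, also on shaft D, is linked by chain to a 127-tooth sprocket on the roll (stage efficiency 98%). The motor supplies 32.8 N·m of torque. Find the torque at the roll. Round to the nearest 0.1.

Internal gear: ratio = 53/29 = 1.8276; torque at shaft B = 32.8 × 1.8276 × 0.99 = 59.345 N·m.
Chain: ratio = 17/15 = 1.1333; torque at shaft C = 59.345 × 1.1333 × 0.93 = 62.55 N·m.
Gear mesh: ratio = 46/131 = 0.35115; torque at shaft D = 62.55 × 0.35115 × 0.96 = 21.086 N·m.
Chain: ratio = 127/39 = 3.2564; torque at the roll = 21.086 × 3.2564 × 0.98 = 67.29 N·m.

67.3 N·m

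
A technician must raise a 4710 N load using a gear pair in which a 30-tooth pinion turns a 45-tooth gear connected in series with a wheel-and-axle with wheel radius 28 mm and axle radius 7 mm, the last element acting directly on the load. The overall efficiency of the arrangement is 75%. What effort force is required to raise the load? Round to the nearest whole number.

Gear pair MA = 45/30 = 1.5.
Wheel-and-axle MA = R/r = 28/7 = 4.
Combined ideal MA = 1.5 × 4 = 6.
Actual MA = 6 × 0.75 = 4.5.
Effort = load / actual MA = 4710 / 4.5 = 1046.7 N.

1047 N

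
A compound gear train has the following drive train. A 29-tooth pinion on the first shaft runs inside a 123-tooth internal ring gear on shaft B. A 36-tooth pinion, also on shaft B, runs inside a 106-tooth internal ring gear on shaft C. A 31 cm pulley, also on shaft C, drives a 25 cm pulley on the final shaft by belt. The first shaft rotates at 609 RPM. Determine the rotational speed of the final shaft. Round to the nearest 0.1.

internal gear 123/29 = 4.2414 → 609/4.2414 = 143.59 RPM
internal gear 106/36 = 2.9444 → 143.59/2.9444 = 48.765 RPM
belt 25/31 = 0.80645 → 48.765/0.80645 = 60.468 RPM

60.5 RPM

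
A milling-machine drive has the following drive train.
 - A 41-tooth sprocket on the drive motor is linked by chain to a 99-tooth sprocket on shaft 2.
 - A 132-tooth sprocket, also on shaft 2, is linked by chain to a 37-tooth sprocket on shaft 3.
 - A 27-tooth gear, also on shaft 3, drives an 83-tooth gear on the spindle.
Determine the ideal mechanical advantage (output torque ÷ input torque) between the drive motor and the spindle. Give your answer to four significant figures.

Each stage contributes driven/driver: chain 99/41 = 2.4146, chain 37/132 = 0.2803, gear mesh 83/27 = 3.0741.
Overall: 2.4146 × 0.2803 × 3.0741 = 2.0806.

2.081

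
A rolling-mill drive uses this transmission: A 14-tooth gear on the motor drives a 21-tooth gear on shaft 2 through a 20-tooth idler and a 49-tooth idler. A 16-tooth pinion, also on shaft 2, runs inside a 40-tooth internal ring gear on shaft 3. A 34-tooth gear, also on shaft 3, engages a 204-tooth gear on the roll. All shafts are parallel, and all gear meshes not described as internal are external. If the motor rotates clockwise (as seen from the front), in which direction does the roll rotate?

the motor → shaft 2: driver → idler → idler → driven is 3 external meshes, 3 reversals → CCW.
shaft 2 → shaft 3: internal mesh, same direction → CCW.
shaft 3 → the roll: external mesh, 1 reversal → CW.
4 reversals in total — an even number — so the roll turns the same way as the motor.

clockwise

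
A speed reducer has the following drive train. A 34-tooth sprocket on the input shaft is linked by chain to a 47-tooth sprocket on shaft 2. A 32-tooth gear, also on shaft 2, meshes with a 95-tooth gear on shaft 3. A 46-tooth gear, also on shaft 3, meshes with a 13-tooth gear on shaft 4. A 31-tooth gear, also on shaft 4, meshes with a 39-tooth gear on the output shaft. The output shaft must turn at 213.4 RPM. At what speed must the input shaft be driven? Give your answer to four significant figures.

311.4 RPM

Overall ratio R = 1.3824 × 2.9688 × 0.28261 × 1.2581 = 1.4591.
Required input speed = output speed × R = 213.4 × 1.4591 = 311.37 RPM.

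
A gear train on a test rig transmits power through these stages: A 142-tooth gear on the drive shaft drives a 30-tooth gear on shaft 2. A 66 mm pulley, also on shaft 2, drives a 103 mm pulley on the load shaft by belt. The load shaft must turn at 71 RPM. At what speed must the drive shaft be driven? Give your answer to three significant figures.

23.4 RPM

Overall ratio R = 0.21127 × 1.5606 = 0.32971.
Required input speed = output speed × R = 71 × 0.32971 = 23.409 RPM.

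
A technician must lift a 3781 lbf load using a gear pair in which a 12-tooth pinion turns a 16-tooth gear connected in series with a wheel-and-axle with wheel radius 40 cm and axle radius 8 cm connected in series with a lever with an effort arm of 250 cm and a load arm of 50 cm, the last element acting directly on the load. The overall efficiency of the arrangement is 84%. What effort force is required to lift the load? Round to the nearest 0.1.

Gear pair MA = 16/12 = 1.3333.
Wheel-and-axle MA = R/r = 40/8 = 5.
Lever MA = effort arm / load arm = 250/50 = 5.
Combined ideal MA = 1.3333 × 5 × 5 = 33.333.
Actual MA = 33.333 × 0.84 = 28.
Effort = load / actual MA = 3781 / 28 = 135.04 lbf.

135.0 lbf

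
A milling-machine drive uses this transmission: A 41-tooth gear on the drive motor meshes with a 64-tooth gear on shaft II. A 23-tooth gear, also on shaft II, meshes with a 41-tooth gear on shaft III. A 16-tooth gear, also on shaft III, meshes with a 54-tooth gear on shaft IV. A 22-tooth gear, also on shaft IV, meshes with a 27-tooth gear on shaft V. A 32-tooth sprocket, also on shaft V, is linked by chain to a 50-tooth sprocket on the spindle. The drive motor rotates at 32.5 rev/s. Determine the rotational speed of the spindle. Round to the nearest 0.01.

1.80 rev/s

Gear mesh: ratio = 64/41 = 1.561, so shaft II turns at 32.5 / 1.561 = 20.82 rev/s.
Gear mesh: ratio = 41/23 = 1.7826, so shaft III turns at 20.82 / 1.7826 = 11.68 rev/s.
Gear mesh: ratio = 54/16 = 3.375, so shaft IV turns at 11.68 / 3.375 = 3.4606 rev/s.
Gear mesh: ratio = 27/22 = 1.2273, so shaft V turns at 3.4606 / 1.2273 = 2.8198 rev/s.
Chain: ratio = 50/32 = 1.5625, so the spindle turns at 2.8198 / 1.5625 = 1.8047 rev/s.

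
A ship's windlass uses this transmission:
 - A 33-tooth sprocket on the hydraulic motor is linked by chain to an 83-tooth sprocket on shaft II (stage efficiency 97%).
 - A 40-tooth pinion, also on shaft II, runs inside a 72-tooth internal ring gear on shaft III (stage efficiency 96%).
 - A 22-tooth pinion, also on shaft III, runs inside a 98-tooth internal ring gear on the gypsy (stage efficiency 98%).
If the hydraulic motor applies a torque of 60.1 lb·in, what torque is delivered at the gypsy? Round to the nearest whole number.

Chain: ratio = 83/33 = 2.5152; torque at shaft II = 60.1 × 2.5152 × 0.97 = 146.63 lb·in.
Internal gear: ratio = 72/40 = 1.8; torque at shaft III = 146.63 × 1.8 × 0.96 = 253.37 lb·in.
Internal gear: ratio = 98/22 = 4.4545; torque at the gypsy = 253.37 × 4.4545 × 0.98 = 1106.1 lb·in.

1106 lb·in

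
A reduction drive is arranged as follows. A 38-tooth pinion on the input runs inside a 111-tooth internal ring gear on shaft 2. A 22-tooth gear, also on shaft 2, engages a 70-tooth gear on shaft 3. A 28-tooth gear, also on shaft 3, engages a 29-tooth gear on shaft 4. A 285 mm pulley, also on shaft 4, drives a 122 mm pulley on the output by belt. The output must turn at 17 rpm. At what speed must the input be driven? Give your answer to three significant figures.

Overall ratio R = 2.9211 × 3.1818 × 1.0357 × 0.42807 = 4.1207.
Required input speed = output speed × R = 17 × 4.1207 = 70.052 rpm.

70.1 rpm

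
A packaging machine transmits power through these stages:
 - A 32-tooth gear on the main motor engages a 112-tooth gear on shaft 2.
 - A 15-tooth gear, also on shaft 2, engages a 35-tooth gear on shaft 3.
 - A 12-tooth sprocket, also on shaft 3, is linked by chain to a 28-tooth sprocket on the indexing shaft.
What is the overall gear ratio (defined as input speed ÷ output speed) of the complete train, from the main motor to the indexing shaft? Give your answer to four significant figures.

Each stage contributes driven/driver: gear mesh 112/32 = 3.5, gear mesh 35/15 = 2.3333, chain 28/12 = 2.3333.
Overall: 3.5 × 2.3333 × 2.3333 = 19.056.

19.06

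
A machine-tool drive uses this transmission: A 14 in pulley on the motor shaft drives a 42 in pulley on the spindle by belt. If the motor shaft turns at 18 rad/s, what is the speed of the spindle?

6 rad/s

the motor shaft → the spindle (belt, 42/14): 18 ÷ 3 = 6 rad/s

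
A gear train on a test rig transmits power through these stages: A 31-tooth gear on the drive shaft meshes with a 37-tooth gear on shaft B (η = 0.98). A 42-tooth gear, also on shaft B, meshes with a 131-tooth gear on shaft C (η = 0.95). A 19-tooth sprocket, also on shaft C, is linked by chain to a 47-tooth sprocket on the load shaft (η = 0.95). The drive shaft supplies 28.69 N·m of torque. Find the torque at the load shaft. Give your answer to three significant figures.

234 N·m

After the gear mesh (37/31): 28.69 × 1.1935 × 0.98 = 33.558 N·m
After the gear mesh (131/42): 33.558 × 3.119 × 0.95 = 99.436 N·m
After the chain (47/19): 99.436 × 2.4737 × 0.95 = 233.67 N·m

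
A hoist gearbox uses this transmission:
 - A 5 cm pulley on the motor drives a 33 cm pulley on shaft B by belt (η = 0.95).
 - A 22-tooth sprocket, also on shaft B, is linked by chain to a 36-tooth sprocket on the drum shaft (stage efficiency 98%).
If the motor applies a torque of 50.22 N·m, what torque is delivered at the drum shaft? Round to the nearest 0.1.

505.0 N·m

After the belt (33/5): 50.22 × 6.6 × 0.95 = 314.88 N·m
After the chain (36/22): 314.88 × 1.6364 × 0.98 = 504.95 N·m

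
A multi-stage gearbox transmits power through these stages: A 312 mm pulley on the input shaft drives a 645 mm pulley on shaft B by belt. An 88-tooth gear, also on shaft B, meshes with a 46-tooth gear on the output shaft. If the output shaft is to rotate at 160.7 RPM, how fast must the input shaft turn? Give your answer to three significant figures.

Overall ratio R = 2.0673 × 0.52273 = 1.0806.
Required input speed = output speed × R = 160.7 × 1.0806 = 173.66 RPM.

174 RPM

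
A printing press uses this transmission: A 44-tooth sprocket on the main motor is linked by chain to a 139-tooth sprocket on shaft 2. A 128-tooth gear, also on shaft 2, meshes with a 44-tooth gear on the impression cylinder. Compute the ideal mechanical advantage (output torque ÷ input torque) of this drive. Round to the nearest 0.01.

Each stage contributes driven/driver: chain 139/44 = 3.1591, gear mesh 44/128 = 0.34375.
Overall: 3.1591 × 0.34375 = 1.0859.

1.09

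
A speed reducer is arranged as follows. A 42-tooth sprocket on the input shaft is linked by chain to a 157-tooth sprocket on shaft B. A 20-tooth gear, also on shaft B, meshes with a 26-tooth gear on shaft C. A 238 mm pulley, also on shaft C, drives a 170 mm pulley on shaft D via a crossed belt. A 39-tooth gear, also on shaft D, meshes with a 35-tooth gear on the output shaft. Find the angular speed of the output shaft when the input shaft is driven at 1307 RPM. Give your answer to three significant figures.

420 RPM

the input shaft → shaft B (chain, 157/42): 1307 ÷ 3.7381 = 349.64 RPM
shaft B → shaft C (gear mesh, 26/20): 349.64 ÷ 1.3 = 268.96 RPM
shaft C → shaft D (belt, 170/238): 268.96 ÷ 0.71429 = 376.54 RPM
shaft D → the output shaft (gear mesh, 35/39): 376.54 ÷ 0.89744 = 419.57 RPM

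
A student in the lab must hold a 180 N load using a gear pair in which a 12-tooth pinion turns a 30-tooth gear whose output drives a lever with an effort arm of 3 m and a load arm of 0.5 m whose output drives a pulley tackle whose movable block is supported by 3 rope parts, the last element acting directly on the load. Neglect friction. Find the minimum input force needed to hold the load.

Gear pair MA = 30/12 = 2.5.
Lever MA = effort arm / load arm = 3/0.5 = 6.
Block-and-tackle MA = number of supporting rope parts = 3.
Combined ideal MA = 2.5 × 6 × 3 = 45.
Effort = load / MA = 180 / 45 = 4 N.

4 N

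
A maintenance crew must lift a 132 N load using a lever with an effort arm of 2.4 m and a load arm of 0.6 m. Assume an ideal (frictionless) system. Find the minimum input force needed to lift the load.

33 N

Lever MA = effort arm / load arm = 2.4/0.6 = 4.
Effort = load / MA = 132 / 4 = 33 N.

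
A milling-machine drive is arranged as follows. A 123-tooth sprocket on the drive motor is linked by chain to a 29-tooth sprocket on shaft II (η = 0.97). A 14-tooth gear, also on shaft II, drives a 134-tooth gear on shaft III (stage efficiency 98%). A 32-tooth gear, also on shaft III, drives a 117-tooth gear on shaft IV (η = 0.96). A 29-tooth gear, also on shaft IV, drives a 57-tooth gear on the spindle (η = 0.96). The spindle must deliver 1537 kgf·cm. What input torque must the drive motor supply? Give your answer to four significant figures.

Overall ratio R = 0.23577 × 9.5714 × 3.6562 × 1.9655 = 16.217; overall efficiency η = 0.97 × 0.98 × 0.96 × 0.96 = 0.8761.
Input torque = output torque / (R × η) = 1537 / (16.217 × 0.8761) = 108.18 kgf·cm.

108.2 kgf·cm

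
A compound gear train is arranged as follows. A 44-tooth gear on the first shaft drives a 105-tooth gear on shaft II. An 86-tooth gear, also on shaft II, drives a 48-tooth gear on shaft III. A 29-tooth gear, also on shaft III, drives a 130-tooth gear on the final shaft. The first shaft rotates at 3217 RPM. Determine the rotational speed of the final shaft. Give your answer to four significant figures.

538.8 RPM

gear mesh 105/44 = 2.3864 → 3217/2.3864 = 1348.1 RPM
gear mesh 48/86 = 0.55814 → 1348.1/0.55814 = 2415.3 RPM
gear mesh 130/29 = 4.4828 → 2415.3/4.4828 = 538.8 RPM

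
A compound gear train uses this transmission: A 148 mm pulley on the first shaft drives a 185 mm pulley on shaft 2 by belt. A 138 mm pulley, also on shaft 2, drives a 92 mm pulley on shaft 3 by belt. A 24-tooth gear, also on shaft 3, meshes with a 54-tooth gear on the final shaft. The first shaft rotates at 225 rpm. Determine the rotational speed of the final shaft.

120 rpm

the first shaft → shaft 2 (belt, 185/148): 225 ÷ 1.25 = 180 rpm
shaft 2 → shaft 3 (belt, 92/138): 180 ÷ 0.66667 = 270 rpm
shaft 3 → the final shaft (gear mesh, 54/24): 270 ÷ 2.25 = 120 rpm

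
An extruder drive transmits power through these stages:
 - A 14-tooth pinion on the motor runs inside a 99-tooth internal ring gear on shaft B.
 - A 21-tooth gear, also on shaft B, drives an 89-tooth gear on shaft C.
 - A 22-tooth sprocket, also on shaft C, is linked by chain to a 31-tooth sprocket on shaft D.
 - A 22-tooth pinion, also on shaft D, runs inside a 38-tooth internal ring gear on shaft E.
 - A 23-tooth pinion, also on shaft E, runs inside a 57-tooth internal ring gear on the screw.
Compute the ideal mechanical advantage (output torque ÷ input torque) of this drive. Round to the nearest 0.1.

Each stage contributes driven/driver: internal gear 99/14 = 7.0714, gear mesh 89/21 = 4.2381, chain 31/22 = 1.4091, internal gear 38/22 = 1.7273, internal gear 57/23 = 2.4783.
Overall: 7.0714 × 4.2381 × 1.4091 × 1.7273 × 2.4783 = 180.77.

180.8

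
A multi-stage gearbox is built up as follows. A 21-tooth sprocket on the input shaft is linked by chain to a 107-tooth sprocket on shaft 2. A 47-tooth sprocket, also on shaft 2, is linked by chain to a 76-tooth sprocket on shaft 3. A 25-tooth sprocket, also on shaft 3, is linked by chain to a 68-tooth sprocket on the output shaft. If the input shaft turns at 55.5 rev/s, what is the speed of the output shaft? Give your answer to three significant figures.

chain 107/21 = 5.0952 → 55.5/5.0952 = 10.893 rev/s
chain 76/47 = 1.617 → 10.893/1.617 = 6.7362 rev/s
chain 68/25 = 2.72 → 6.7362/2.72 = 2.4765 rev/s

2.48 rev/s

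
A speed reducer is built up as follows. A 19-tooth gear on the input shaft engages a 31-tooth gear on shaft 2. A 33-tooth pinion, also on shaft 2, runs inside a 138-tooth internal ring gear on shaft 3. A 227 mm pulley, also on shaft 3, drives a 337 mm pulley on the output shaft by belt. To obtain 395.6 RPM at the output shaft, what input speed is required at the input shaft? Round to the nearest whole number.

4007 RPM

Overall ratio R = 1.6316 × 4.1818 × 1.4846 = 10.129.
Required input speed = output speed × R = 395.6 × 10.129 = 4007.1 RPM.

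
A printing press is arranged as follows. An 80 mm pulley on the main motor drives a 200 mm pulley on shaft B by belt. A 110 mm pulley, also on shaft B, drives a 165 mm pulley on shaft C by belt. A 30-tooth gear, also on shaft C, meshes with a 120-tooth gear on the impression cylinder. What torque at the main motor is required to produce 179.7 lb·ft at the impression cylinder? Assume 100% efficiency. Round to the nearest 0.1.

Overall ratio R = 2.5 × 1.5 × 4 = 15.
Input torque = output torque / R = 179.7 / 15 = 11.98 lb·ft.

12.0 lb·ft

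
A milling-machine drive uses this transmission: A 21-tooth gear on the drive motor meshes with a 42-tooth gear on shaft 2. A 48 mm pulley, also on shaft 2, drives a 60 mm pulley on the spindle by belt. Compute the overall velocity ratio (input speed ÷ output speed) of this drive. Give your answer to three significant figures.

2.50

Each stage contributes driven/driver: gear mesh 42/21 = 2, belt 60/48 = 1.25.
Overall: 2 × 1.25 = 2.5.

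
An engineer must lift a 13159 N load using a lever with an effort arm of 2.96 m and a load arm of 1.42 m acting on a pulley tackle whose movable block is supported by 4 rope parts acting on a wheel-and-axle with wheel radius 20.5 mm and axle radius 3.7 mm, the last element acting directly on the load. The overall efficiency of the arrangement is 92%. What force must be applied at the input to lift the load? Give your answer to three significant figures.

310 N

Lever MA = effort arm / load arm = 2.96/1.42 = 2.0845.
Block-and-tackle MA = number of supporting rope parts = 4.
Wheel-and-axle MA = R/r = 20.5/3.7 = 5.5405.
Combined ideal MA = 2.0845 × 4 × 5.5405 = 46.197.
Actual MA = 46.197 × 0.92 = 42.501.
Effort = load / actual MA = 13159 / 42.501 = 309.61 N.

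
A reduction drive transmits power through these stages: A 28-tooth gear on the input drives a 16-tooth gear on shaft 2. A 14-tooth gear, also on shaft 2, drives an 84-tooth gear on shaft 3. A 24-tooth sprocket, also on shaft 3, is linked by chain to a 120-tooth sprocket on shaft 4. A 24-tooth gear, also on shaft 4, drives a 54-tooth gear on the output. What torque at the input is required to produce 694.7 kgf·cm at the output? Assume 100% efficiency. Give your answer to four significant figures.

18.01 kgf·cm

Overall ratio R = 0.57143 × 6 × 5 × 2.25 = 38.571.
Input torque = output torque / R = 694.7 / 38.571 = 18.011 kgf·cm.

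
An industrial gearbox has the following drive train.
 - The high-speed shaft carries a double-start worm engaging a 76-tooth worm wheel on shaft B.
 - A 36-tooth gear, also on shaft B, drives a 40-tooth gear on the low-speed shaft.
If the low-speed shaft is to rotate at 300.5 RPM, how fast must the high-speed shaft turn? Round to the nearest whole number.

12688 RPM

Overall ratio R = 38 × 1.1111 = 42.222.
Required input speed = output speed × R = 300.5 × 42.222 = 12688 RPM.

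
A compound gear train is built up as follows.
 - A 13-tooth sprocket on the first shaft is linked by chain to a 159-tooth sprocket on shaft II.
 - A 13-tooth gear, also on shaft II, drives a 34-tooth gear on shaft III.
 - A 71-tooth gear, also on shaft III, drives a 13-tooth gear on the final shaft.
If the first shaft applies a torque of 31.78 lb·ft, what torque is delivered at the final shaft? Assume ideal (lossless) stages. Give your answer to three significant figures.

Chain: ratio = 159/13 = 12.231; torque at shaft II = 31.78 × 12.231 = 388.69 lb·ft.
Gear mesh: ratio = 34/13 = 2.6154; torque at shaft III = 388.69 × 2.6154 = 1016.6 lb·ft.
Gear mesh: ratio = 13/71 = 0.1831; torque at the final shaft = 1016.6 × 0.1831 = 186.14 lb·ft.

186 lb·ft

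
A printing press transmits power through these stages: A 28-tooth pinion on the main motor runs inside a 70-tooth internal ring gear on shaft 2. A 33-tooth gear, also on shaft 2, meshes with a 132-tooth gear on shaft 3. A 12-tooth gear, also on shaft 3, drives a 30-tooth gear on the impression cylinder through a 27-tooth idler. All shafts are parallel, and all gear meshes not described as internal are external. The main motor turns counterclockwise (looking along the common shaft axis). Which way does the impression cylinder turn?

the main motor → shaft 2: internal mesh, same direction → CCW.
shaft 2 → shaft 3: external mesh, 1 reversal → CW.
shaft 3 → the impression cylinder: driver → idler → driven is 2 external meshes, 2 reversals → CW.
3 reversals in total — an odd number — so the impression cylinder turns opposite to the main motor.

clockwise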